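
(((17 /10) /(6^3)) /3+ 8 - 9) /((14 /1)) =-0.07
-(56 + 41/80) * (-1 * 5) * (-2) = -4521/8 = -565.12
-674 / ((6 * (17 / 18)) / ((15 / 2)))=-15165 / 17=-892.06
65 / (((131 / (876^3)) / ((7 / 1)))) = 305860726080 / 131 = 2334814702.90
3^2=9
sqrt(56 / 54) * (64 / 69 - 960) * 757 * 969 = -32361519872 * sqrt(21) / 207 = -716420842.60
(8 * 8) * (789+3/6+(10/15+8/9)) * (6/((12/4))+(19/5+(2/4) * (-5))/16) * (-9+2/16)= -935146.32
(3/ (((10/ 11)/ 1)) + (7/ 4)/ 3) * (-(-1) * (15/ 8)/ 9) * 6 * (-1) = -233/ 48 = -4.85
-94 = -94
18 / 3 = 6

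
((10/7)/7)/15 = 2/147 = 0.01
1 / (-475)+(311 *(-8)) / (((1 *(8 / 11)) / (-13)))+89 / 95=21125119 / 475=44473.93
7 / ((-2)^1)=-7 / 2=-3.50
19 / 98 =0.19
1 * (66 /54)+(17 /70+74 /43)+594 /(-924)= 4921 /1935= 2.54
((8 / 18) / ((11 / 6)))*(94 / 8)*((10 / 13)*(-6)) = -1880 / 143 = -13.15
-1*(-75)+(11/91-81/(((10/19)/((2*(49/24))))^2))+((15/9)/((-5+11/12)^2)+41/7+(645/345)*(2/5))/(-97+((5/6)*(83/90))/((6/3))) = -115071972417803879/23970934769600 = -4800.48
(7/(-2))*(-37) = 259/2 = 129.50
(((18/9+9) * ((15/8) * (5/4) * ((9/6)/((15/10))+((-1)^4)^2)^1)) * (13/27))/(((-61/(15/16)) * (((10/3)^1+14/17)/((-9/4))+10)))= -2734875/58435072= -0.05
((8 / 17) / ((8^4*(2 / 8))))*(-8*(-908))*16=908 / 17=53.41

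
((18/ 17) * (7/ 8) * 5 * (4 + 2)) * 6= 2835/ 17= 166.76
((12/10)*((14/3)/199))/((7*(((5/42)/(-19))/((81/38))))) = -6804/4975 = -1.37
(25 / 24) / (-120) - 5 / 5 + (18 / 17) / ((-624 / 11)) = -130777 / 127296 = -1.03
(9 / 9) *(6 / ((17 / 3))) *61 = 1098 / 17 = 64.59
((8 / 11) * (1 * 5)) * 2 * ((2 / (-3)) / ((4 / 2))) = -80 / 33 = -2.42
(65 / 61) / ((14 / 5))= 325 / 854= 0.38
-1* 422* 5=-2110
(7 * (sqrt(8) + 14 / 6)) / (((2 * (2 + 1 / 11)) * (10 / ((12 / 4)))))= 539 / 460 + 231 * sqrt(2) / 230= 2.59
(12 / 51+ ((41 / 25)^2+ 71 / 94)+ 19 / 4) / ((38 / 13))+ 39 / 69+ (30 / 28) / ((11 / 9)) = 581515795573 / 134427755000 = 4.33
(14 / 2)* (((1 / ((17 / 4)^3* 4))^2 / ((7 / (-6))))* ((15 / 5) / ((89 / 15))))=-69120 / 2148243641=-0.00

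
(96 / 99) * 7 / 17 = 224 / 561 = 0.40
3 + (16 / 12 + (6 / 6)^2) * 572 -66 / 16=32005 / 24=1333.54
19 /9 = 2.11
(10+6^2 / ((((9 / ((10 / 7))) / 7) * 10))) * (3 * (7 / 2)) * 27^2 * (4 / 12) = 35721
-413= -413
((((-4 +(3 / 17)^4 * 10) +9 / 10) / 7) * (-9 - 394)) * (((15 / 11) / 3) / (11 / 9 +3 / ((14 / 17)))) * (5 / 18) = 4.62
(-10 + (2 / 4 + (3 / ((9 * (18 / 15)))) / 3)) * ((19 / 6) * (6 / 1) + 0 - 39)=5080 / 27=188.15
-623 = -623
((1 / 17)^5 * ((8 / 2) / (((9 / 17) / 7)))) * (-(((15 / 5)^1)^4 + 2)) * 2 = -0.01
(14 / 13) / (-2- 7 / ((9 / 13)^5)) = -826686 / 35322937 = -0.02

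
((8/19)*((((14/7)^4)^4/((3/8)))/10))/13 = 2097152/3705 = 566.03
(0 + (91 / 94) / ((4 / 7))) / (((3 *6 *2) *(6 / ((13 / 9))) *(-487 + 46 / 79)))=-654199 / 28087985088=-0.00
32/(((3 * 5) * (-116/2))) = -16/435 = -0.04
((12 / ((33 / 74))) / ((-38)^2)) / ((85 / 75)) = 1110 / 67507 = 0.02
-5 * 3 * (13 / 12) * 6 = -195 / 2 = -97.50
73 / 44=1.66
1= 1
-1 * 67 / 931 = -0.07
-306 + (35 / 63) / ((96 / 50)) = -132067 / 432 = -305.71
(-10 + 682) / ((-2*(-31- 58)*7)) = 48 / 89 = 0.54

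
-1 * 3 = -3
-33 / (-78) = 0.42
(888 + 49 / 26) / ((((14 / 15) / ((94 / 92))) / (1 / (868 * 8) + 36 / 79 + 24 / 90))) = 6465095627311 / 9185356544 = 703.85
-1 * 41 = -41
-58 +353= 295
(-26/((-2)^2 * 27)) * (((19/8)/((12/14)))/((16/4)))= -1729/10368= -0.17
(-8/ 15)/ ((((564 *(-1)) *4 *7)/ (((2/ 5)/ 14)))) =1/ 1036350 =0.00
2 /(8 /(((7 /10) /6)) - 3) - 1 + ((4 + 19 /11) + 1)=29071 /5049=5.76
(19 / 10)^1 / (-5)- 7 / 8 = -251 / 200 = -1.26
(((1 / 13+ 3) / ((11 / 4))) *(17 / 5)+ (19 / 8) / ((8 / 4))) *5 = 57105 / 2288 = 24.96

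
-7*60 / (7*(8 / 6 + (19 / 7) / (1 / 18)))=-630 / 527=-1.20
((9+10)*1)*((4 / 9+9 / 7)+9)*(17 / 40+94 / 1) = 4042649 / 210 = 19250.71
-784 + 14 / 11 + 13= -8467 / 11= -769.73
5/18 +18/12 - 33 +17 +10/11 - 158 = -171.31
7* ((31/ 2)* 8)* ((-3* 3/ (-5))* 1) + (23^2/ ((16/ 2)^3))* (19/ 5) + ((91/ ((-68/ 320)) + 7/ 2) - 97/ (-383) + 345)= 4956591209/ 3333632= 1486.84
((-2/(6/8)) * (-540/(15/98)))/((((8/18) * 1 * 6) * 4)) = 882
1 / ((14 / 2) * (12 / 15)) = 5 / 28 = 0.18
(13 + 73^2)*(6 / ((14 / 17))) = 272442 / 7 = 38920.29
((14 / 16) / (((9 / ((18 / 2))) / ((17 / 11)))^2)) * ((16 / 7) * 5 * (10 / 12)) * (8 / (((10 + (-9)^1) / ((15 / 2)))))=144500 / 121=1194.21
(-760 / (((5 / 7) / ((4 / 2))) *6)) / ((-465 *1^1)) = 1064 / 1395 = 0.76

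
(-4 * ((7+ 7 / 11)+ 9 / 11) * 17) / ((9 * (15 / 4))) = -8432 / 495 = -17.03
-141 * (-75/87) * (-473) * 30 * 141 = -7052784750/29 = -243199474.14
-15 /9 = -5 /3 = -1.67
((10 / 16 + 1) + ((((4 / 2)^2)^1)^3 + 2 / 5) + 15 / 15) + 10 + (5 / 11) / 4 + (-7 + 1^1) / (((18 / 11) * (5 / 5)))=73.47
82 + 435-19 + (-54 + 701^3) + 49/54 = 18601517479/54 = 344472545.91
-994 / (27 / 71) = -70574 / 27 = -2613.85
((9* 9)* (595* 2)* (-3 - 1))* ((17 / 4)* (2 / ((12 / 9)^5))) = -199093545 / 256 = -777709.16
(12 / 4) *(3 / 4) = 9 / 4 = 2.25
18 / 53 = 0.34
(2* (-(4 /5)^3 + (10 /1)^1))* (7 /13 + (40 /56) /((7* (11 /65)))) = 18971256 /875875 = 21.66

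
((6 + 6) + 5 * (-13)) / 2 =-53 / 2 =-26.50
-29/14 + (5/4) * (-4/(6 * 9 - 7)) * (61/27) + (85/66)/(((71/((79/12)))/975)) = 6333706571/55500984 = 114.12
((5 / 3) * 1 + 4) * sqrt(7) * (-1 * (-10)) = 170 * sqrt(7) / 3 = 149.93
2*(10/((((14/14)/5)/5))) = 500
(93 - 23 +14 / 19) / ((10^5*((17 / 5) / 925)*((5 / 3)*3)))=1554 / 40375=0.04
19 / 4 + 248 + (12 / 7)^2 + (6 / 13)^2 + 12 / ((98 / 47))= 8667123 / 33124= 261.66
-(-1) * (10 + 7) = 17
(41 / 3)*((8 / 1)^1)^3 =20992 / 3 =6997.33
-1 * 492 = -492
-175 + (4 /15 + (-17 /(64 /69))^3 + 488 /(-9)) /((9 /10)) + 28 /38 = -1427185390795 /201719808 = -7075.09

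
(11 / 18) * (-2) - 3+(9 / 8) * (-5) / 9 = -349 / 72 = -4.85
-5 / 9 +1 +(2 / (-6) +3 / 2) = 29 / 18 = 1.61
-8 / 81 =-0.10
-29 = -29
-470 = -470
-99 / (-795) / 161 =33 / 42665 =0.00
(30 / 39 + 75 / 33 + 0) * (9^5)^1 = 179624.58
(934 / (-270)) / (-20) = 467 / 2700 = 0.17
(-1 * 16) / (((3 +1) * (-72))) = 1 / 18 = 0.06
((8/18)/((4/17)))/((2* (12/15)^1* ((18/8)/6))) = 85/27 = 3.15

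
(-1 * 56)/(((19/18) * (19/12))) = -12096/361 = -33.51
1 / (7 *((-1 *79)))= -1 / 553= -0.00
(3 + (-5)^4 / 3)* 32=20288 / 3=6762.67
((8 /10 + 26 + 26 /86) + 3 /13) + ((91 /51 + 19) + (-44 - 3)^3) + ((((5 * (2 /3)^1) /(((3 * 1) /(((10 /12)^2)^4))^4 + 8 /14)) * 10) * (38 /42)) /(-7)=-350457676512889301282454300604180649332 /3377095374485460937122049350290085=-103774.88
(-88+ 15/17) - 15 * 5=-2756/17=-162.12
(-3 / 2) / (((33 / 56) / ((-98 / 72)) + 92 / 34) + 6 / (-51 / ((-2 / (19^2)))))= -6314973 / 9571771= -0.66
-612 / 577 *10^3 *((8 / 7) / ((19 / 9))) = -44064000 / 76741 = -574.19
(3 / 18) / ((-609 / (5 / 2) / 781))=-3905 / 7308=-0.53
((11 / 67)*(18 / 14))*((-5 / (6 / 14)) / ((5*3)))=-11 / 67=-0.16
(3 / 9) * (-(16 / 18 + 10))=-98 / 27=-3.63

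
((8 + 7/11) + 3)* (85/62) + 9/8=46589/2728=17.08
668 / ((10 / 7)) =467.60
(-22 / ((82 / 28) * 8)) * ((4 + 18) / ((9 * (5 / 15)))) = -847 / 123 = -6.89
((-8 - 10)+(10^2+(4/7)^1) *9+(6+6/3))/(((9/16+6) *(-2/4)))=-200512/735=-272.81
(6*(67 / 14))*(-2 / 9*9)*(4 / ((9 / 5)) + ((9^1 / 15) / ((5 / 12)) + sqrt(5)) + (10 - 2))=-798.16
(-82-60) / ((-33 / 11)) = 142 / 3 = 47.33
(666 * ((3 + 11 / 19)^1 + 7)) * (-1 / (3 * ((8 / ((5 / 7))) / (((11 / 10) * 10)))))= -1227105 / 532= -2306.59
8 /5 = 1.60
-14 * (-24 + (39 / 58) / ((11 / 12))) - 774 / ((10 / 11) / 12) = -15776256 / 1595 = -9891.07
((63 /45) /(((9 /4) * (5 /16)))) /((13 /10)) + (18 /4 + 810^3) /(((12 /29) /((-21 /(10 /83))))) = -2095294379433661 /9360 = -223856237118.98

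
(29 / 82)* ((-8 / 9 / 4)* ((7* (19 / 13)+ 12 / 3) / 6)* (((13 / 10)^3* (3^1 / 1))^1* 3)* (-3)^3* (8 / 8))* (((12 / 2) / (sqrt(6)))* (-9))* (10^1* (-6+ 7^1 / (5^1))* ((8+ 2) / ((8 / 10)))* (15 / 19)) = 995883.93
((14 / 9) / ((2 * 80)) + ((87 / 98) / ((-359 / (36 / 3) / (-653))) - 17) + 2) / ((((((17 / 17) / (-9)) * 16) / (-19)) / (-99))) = -104515615017 / 22516480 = -4641.74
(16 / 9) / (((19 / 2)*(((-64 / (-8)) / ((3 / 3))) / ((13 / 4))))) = 0.08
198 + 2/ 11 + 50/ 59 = 129170/ 649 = 199.03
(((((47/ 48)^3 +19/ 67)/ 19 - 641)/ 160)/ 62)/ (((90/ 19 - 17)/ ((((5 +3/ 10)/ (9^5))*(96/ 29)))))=4782361744751/ 3054959239351910400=0.00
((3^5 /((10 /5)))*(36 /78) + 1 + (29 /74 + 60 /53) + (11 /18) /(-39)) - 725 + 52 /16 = -1825854449 /2753244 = -663.16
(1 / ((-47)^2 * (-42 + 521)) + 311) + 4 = 333304966 / 1058111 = 315.00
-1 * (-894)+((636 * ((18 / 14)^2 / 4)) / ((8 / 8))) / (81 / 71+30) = 32589825 / 36113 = 902.44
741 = 741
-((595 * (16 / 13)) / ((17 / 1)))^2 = -313600 / 169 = -1855.62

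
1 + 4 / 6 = 5 / 3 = 1.67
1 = 1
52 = 52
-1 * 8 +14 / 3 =-10 / 3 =-3.33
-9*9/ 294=-27/ 98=-0.28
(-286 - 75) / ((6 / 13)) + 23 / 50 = -58628 / 75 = -781.71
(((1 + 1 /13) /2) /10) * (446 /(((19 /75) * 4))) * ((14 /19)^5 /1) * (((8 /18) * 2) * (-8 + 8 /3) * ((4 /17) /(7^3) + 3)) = -6852239528960 /93574257309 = -73.23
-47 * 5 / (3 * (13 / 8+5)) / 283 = -1880 / 44997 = -0.04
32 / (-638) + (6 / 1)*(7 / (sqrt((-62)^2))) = 6203 / 9889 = 0.63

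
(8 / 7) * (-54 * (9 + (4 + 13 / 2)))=-8424 / 7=-1203.43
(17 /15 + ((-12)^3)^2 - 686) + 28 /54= 403015453 /135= 2985299.65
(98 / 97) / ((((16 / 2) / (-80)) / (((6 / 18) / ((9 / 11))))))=-10780 / 2619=-4.12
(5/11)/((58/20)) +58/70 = 11001/11165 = 0.99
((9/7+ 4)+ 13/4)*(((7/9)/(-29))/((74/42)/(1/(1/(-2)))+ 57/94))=78631/94308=0.83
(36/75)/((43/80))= 192/215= 0.89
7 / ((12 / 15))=35 / 4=8.75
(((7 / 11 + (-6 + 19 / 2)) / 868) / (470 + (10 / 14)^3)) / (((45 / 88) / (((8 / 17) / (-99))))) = -35672 / 378779892975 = -0.00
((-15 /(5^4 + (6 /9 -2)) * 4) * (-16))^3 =23887872000 /6549699311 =3.65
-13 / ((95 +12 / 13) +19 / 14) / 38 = -1183 / 336395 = -0.00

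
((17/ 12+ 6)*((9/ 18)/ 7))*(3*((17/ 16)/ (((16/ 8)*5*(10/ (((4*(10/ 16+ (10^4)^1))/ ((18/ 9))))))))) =24209513/ 71680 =337.74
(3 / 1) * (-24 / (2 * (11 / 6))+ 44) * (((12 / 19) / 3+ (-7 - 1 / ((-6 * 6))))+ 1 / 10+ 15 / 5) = -1289869 / 3135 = -411.44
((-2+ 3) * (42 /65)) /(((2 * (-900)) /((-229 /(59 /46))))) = 36869 /575250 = 0.06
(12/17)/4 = 0.18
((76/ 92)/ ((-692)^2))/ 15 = 19/ 165208080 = 0.00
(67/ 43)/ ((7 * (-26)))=-0.01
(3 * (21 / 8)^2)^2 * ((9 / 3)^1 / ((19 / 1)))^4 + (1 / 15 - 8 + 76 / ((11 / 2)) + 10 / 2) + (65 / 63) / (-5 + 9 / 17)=20197001106641 / 1849599037440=10.92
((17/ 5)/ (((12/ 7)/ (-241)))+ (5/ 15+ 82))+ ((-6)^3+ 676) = 1287/ 20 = 64.35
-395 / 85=-79 / 17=-4.65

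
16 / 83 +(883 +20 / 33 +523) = 1406.80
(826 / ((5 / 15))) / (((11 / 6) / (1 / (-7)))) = -2124 / 11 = -193.09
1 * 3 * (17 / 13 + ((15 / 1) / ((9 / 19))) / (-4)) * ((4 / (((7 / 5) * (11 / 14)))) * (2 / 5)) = -28.84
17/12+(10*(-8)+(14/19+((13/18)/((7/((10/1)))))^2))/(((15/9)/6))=-46938907/167580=-280.10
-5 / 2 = -2.50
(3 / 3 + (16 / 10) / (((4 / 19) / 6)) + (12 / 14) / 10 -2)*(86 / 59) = 134504 / 2065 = 65.14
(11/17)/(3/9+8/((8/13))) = 33/680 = 0.05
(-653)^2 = 426409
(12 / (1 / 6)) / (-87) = -0.83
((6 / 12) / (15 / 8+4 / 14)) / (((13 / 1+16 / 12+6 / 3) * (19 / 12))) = 144 / 16093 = 0.01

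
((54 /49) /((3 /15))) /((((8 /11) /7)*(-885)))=-99 /1652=-0.06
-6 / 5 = -1.20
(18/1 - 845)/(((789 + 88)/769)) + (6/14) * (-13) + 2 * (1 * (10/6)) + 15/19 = -254256143/349923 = -726.61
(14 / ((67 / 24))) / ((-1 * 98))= -24 / 469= -0.05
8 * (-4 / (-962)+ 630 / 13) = 186496 / 481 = 387.73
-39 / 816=-13 / 272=-0.05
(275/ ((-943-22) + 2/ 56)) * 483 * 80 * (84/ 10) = -92499.17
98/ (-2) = -49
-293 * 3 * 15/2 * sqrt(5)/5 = -2948.26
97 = 97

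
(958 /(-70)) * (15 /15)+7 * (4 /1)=14.31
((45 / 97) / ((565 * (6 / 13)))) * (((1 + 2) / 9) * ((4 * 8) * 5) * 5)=0.47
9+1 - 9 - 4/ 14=5/ 7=0.71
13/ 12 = 1.08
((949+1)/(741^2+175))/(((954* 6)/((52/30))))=1235/2357956008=0.00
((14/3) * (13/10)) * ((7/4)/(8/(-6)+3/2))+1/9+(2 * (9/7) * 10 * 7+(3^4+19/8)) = 117787/360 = 327.19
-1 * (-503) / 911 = 503 / 911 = 0.55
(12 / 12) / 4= 1 / 4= 0.25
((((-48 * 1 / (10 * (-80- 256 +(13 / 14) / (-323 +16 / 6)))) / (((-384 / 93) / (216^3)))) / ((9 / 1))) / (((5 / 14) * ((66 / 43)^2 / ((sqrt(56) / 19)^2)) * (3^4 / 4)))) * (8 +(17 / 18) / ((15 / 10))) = -4507876302562304 / 14809768951725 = -304.39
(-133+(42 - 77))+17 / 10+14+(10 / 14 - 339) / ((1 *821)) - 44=-11305041 / 57470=-196.71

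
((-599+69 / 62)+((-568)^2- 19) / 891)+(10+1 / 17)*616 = 621945871 / 104346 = 5960.42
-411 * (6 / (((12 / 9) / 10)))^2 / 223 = -832275 / 223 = -3732.17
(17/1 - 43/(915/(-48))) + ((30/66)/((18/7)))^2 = 230618717/11957220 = 19.29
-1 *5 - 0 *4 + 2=-3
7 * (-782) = -5474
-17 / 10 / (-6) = 17 / 60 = 0.28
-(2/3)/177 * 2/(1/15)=-20/177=-0.11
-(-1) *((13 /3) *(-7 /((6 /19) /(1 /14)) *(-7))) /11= 1729 /396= 4.37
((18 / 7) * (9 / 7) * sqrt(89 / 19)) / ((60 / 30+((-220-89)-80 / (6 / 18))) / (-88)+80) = 528 * sqrt(1691) / 261611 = 0.08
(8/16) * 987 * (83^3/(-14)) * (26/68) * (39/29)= -40875337269/3944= -10363929.33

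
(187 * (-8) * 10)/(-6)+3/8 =59849/24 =2493.71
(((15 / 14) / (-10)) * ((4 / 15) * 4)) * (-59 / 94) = 118 / 1645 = 0.07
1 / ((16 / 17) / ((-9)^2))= 1377 / 16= 86.06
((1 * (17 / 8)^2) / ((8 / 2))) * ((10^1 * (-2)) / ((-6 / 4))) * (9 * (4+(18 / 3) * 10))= 8670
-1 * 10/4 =-5/2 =-2.50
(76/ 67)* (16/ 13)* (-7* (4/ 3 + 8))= -238336/ 2613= -91.21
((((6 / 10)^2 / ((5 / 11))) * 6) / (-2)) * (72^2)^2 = -7981535232 / 125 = -63852281.86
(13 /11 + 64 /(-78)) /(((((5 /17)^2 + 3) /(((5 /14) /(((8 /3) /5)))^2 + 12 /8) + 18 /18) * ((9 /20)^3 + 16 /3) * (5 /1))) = 1751735352000 /339805732600477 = 0.01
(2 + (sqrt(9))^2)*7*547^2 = 23039093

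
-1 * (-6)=6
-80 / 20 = -4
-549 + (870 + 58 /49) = 15787 /49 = 322.18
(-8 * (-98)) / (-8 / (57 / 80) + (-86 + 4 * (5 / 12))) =-44688 / 5447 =-8.20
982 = 982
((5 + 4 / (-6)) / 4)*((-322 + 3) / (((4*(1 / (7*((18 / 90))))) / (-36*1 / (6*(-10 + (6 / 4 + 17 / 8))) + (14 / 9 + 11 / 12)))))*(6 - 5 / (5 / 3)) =-60641581 / 48960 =-1238.59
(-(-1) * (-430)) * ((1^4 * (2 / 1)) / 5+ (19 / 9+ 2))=-17458 / 9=-1939.78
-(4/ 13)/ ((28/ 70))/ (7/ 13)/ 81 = -10/ 567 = -0.02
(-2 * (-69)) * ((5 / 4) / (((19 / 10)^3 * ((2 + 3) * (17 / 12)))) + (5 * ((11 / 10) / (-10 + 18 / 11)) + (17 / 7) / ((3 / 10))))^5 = 429937672628603031176958091468753663156414007857 / 134541146274554501284630033851469401636864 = 3195585.03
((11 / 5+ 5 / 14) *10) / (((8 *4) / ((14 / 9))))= 179 / 144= 1.24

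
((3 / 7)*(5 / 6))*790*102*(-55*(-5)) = 55398750 / 7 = 7914107.14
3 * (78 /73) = 234 /73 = 3.21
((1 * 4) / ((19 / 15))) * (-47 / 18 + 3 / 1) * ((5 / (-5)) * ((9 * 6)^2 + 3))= -68110 / 19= -3584.74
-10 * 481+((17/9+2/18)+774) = -4034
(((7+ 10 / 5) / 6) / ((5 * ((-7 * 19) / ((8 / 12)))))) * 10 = -2 / 133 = -0.02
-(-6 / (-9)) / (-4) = 1 / 6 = 0.17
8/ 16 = 1/ 2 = 0.50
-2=-2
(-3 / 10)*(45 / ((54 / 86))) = -43 / 2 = -21.50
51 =51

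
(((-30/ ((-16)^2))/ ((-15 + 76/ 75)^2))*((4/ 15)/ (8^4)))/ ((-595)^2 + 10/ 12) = -3375/ 30637061389090816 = -0.00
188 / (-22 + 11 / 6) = -1128 / 121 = -9.32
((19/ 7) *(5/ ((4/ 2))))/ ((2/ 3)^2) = 855/ 56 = 15.27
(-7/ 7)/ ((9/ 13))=-13/ 9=-1.44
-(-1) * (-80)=-80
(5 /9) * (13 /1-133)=-200 /3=-66.67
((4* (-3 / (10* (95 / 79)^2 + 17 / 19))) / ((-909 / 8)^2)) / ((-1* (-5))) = -30356224 / 2507552133345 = -0.00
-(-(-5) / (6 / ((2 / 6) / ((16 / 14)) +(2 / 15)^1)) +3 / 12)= -29 / 48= -0.60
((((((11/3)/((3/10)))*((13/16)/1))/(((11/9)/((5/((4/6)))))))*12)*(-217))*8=-1269450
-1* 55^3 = -166375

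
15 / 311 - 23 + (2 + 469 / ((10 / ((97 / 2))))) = 14018003 / 6220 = 2253.70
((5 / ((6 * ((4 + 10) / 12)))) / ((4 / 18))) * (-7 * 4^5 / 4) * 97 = -558720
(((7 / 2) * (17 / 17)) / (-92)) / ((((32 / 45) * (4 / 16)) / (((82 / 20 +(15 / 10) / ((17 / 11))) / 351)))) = -0.00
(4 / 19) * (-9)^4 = 26244 / 19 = 1381.26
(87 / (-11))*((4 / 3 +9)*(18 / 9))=-1798 / 11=-163.45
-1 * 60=-60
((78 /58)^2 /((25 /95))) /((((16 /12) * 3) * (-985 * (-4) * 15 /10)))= 9633 /33135400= 0.00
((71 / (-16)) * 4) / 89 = -71 / 356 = -0.20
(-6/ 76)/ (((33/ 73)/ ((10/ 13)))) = -365/ 2717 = -0.13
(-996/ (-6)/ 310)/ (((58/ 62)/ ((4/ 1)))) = 332/ 145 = 2.29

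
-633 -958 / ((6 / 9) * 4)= -992.25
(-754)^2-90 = 568426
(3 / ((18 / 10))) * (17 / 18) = 85 / 54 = 1.57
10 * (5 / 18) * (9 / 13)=25 / 13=1.92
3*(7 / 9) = 7 / 3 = 2.33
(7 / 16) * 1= 7 / 16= 0.44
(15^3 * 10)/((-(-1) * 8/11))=185625/4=46406.25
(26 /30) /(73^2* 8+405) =13 /645555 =0.00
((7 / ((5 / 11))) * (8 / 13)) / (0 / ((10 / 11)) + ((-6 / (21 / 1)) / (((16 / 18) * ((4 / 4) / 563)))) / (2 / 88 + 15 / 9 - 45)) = 2241064 / 988065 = 2.27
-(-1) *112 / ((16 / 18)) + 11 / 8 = 1019 / 8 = 127.38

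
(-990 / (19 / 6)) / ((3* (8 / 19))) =-495 / 2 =-247.50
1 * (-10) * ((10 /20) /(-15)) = 1 /3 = 0.33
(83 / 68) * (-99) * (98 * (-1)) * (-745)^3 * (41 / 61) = -6825933327299625 / 2074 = -3291192539681.59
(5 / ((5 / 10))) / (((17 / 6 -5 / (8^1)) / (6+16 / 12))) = 1760 / 53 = 33.21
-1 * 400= -400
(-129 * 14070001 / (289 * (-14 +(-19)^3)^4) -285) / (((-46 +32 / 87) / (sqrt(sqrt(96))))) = 61264208027258708698 * 6^(1 / 4) / 4904595802900084365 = 19.55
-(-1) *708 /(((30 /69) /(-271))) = -2206482 /5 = -441296.40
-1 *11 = -11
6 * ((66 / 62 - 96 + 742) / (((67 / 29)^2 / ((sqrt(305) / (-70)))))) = -50608857 * sqrt(305) / 4870565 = -181.47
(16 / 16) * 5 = 5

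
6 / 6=1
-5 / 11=-0.45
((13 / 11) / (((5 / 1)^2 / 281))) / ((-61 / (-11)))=3653 / 1525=2.40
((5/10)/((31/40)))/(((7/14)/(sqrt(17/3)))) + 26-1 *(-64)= 40 *sqrt(51)/93 + 90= 93.07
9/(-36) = -0.25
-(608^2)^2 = -136651472896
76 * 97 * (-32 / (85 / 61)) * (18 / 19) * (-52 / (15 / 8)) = 1890410496 / 425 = 4448024.70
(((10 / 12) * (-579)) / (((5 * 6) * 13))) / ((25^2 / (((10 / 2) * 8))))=-386 / 4875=-0.08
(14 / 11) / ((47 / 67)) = 938 / 517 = 1.81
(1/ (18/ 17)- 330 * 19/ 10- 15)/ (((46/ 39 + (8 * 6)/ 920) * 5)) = -3450161/ 33144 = -104.10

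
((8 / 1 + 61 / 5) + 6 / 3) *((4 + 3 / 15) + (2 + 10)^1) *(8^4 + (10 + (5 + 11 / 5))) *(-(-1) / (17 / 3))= 554726718 / 2125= 261047.87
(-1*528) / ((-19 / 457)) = 241296 / 19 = 12699.79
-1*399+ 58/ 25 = -9917/ 25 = -396.68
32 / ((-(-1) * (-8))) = -4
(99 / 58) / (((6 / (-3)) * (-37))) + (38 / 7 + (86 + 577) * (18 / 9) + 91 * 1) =42736137 / 30044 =1422.45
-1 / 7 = -0.14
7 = 7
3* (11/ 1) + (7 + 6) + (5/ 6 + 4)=50.83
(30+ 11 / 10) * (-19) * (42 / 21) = -5909 / 5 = -1181.80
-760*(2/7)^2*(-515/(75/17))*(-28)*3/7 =-4258432/49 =-86906.78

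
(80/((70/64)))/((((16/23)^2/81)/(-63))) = -771282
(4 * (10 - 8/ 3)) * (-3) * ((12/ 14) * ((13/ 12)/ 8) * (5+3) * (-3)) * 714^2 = 124972848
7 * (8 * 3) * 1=168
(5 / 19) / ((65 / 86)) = 86 / 247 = 0.35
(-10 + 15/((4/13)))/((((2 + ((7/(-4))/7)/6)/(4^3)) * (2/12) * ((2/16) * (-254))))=-1428480/5969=-239.32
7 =7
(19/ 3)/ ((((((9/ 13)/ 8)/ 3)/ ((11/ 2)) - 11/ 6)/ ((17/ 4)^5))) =-3857751469/ 803072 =-4803.74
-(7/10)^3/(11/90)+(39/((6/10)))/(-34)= -88229/18700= -4.72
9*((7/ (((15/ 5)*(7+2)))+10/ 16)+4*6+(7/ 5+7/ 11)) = 319817/ 1320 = 242.29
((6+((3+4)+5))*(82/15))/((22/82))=20172/55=366.76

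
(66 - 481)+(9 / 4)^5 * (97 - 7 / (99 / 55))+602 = 2844803 / 512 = 5556.26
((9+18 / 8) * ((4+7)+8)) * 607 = 518985 / 4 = 129746.25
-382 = -382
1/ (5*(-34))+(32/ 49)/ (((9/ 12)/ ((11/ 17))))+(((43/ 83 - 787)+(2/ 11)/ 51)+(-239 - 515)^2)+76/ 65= 168392670662921/ 296606310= 567731.25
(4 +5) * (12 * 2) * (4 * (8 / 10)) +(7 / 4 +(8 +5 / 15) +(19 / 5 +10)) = 8581 / 12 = 715.08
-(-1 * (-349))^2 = -121801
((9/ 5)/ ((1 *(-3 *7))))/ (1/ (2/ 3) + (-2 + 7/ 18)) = 27/ 35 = 0.77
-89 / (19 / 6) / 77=-0.37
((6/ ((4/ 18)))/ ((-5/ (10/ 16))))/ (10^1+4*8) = -9/ 112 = -0.08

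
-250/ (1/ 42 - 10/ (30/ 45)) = 10500/ 629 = 16.69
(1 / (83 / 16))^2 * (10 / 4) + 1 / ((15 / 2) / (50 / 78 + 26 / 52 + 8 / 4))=412441 / 806013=0.51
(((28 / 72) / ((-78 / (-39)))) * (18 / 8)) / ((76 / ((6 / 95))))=21 / 57760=0.00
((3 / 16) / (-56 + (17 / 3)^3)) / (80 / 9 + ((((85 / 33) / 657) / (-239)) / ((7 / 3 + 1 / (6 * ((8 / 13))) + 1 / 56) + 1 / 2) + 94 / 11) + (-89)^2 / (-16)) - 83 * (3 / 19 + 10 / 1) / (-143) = 13234523220128625286 / 2244723053649376729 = 5.90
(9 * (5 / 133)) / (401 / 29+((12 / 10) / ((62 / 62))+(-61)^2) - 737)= 2175 / 19278749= 0.00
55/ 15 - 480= -1429/ 3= -476.33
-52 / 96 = -13 / 24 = -0.54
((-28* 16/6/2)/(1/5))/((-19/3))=560/19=29.47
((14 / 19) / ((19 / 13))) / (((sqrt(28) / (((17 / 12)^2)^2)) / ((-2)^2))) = 1085773* sqrt(7) / 1871424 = 1.54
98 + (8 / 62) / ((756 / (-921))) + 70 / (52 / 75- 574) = 4103052788 / 41987547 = 97.72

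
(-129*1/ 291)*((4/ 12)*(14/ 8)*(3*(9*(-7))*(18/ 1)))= 170667/ 194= 879.73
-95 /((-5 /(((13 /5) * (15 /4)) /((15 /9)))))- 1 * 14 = 1943 /20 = 97.15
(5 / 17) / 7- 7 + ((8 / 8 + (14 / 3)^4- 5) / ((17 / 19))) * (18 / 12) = 781.44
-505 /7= -72.14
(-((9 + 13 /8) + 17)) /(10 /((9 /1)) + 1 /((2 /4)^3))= -1989 /656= -3.03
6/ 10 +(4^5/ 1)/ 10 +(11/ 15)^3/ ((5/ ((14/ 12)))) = 10438067/ 101250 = 103.09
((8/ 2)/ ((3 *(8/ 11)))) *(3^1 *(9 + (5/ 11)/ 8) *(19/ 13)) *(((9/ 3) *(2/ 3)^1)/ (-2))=-15143/ 208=-72.80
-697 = -697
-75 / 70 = -1.07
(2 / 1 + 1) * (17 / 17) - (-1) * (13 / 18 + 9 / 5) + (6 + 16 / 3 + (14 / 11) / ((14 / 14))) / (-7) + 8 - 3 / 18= 40037 / 3465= 11.55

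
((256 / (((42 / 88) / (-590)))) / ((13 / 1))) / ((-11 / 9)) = 1812480 / 91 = 19917.36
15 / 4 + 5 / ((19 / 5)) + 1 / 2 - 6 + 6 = 423 / 76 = 5.57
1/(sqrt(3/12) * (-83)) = -2/83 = -0.02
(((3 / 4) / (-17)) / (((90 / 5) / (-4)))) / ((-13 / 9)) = -3 / 442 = -0.01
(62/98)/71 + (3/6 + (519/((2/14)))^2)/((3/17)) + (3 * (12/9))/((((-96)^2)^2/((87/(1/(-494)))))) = 920845135188246515/12311986176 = 74792573.84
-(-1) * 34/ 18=17/ 9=1.89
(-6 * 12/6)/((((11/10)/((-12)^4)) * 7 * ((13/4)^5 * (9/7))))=-283115520/4084223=-69.32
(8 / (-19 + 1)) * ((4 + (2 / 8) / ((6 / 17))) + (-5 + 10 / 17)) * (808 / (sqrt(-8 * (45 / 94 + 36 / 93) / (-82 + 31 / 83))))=-122210 * sqrt(98316903) / 3314439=-365.60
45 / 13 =3.46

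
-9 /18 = -1 /2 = -0.50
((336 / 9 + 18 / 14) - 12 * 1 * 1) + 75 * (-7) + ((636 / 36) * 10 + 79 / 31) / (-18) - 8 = -6050441 / 11718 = -516.34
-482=-482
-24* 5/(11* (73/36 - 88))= 864/6809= 0.13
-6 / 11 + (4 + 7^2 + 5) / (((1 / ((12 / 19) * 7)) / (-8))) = -428850 / 209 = -2051.91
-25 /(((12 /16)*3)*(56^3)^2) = -25 /69392203776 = -0.00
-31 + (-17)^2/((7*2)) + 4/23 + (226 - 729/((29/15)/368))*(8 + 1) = -11642885439/9338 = -1246828.60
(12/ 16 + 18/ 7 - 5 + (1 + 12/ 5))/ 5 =241/ 700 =0.34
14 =14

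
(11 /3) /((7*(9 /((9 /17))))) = 11 /357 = 0.03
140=140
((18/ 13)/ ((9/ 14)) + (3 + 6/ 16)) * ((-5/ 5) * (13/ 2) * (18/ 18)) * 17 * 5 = -48875/ 16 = -3054.69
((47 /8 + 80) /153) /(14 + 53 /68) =229 /6030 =0.04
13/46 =0.28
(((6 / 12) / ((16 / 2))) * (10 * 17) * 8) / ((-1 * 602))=-85 / 602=-0.14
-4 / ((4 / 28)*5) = -28 / 5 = -5.60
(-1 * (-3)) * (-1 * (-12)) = 36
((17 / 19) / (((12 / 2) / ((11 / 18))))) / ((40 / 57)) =187 / 1440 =0.13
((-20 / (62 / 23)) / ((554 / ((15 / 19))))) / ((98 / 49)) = -1725 / 326306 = -0.01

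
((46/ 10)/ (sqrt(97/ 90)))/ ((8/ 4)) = 69 * sqrt(970)/ 970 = 2.22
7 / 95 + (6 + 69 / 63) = 14302 / 1995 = 7.17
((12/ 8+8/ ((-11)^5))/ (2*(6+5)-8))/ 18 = 483137/ 81169704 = 0.01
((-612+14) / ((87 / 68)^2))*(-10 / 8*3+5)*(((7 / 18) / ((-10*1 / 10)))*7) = 84682780 / 68121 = 1243.12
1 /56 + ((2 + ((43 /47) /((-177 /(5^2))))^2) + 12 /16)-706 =-2725327358941 /3875522616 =-703.22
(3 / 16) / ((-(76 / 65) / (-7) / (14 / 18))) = 3185 / 3648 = 0.87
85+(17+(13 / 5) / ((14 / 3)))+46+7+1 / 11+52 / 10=123853 / 770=160.85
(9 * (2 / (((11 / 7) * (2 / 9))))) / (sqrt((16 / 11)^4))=6237 / 256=24.36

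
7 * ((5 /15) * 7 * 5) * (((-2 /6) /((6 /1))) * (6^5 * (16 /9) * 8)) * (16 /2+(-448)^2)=-100709253120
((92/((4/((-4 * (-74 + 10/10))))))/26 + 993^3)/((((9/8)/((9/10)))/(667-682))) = -152746918788/13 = -11749762983.69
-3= -3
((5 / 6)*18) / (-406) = -15 / 406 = -0.04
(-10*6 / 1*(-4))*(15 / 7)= 3600 / 7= 514.29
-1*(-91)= 91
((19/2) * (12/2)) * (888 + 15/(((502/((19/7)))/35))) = 25490457/502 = 50777.80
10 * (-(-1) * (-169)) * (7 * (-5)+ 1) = 57460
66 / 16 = 33 / 8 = 4.12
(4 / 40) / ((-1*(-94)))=1 / 940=0.00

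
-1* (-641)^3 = 263374721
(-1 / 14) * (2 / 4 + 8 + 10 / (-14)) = -109 / 196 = -0.56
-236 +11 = -225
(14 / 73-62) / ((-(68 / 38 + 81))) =85728 / 114829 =0.75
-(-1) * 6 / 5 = 6 / 5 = 1.20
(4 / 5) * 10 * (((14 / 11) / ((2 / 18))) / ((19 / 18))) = 86.81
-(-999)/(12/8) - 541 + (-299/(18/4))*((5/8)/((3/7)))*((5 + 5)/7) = -725/54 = -13.43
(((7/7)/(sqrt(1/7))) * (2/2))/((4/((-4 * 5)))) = -5 * sqrt(7) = -13.23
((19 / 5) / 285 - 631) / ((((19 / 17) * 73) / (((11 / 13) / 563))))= -8849588 / 761358975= -0.01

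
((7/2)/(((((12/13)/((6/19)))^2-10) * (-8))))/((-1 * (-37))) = 1183/145632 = 0.01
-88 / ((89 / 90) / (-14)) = 110880 / 89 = 1245.84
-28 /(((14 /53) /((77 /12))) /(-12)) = 8162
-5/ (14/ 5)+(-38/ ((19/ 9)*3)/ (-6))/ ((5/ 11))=29/ 70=0.41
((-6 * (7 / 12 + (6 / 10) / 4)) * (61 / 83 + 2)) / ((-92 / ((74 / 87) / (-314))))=-92389 / 260750310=-0.00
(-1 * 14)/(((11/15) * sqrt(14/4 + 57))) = -210 * sqrt(2)/121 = -2.45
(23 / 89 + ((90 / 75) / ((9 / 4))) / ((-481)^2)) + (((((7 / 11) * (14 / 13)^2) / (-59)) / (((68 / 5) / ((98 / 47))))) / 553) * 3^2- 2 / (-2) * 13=167757150101082598 / 12652897382883615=13.26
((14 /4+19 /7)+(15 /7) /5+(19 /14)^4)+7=654425 /38416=17.04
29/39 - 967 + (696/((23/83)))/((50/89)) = 3504.48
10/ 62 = 5/ 31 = 0.16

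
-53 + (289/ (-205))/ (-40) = -434311/ 8200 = -52.96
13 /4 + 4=29 /4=7.25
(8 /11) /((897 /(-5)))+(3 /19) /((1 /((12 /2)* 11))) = 1952906 /187473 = 10.42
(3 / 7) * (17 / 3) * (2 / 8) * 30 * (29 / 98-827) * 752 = -3883954980 / 343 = -11323483.91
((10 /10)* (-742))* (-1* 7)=5194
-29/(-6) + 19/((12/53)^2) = 54067/144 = 375.47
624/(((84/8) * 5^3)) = 416/875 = 0.48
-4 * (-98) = 392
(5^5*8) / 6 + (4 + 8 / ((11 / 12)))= 4179.39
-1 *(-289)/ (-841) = -289/ 841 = -0.34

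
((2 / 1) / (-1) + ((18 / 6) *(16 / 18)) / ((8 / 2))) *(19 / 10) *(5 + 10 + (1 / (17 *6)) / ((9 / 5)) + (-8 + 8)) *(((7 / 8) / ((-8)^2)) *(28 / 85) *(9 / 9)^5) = -512981 / 2996352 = -0.17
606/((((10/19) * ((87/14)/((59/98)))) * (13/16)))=1811536/13195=137.29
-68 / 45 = -1.51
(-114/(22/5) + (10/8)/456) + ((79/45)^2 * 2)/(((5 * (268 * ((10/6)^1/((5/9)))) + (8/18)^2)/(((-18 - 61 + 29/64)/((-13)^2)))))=-715146163587389/27604293974400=-25.91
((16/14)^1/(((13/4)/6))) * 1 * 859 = 164928/91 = 1812.40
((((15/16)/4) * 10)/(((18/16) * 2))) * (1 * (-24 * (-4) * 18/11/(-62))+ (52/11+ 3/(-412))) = 698075/306528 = 2.28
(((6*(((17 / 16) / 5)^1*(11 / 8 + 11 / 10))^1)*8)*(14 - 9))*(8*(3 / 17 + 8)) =41283 / 5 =8256.60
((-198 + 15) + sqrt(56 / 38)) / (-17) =183 / 17 - 2 * sqrt(133) / 323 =10.69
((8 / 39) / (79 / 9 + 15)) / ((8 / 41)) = 123 / 2782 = 0.04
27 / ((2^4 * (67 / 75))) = 1.89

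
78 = 78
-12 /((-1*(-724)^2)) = 3 /131044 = 0.00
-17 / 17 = -1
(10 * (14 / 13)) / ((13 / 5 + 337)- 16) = 0.03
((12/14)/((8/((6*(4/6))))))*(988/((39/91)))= 988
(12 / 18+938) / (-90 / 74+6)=104192 / 531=196.22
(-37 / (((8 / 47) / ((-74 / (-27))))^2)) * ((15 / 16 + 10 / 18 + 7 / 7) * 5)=-200846996215 / 1679616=-119579.12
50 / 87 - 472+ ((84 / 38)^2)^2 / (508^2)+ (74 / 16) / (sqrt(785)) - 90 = -102667502325349 / 182869424583+ 37 * sqrt(785) / 6280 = -561.26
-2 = -2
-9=-9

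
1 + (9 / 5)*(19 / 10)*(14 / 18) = 183 / 50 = 3.66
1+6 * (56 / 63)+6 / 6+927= 2803 / 3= 934.33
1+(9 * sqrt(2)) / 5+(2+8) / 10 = 2+9 * sqrt(2) / 5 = 4.55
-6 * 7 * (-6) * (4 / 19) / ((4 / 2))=504 / 19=26.53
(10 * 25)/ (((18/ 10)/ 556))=695000/ 9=77222.22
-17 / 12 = -1.42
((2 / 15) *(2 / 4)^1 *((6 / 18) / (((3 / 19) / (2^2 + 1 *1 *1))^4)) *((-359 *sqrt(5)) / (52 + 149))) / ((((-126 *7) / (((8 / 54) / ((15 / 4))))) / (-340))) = -3181396252000 *sqrt(5) / 5234162409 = -1359.11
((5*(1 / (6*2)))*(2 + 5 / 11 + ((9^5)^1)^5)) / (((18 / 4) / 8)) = 531776287179150065755741.80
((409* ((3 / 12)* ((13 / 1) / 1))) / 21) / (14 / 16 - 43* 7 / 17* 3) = -180778 / 149205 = -1.21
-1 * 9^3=-729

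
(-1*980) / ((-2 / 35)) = 17150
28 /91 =4 /13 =0.31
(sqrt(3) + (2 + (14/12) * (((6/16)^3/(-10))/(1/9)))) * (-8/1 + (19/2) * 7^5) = 587013.17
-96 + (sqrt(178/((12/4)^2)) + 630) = sqrt(178)/3 + 534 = 538.45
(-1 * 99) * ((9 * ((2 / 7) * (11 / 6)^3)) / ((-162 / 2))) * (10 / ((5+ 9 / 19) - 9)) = -1390895 / 25326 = -54.92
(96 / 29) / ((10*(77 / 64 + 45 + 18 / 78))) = 0.01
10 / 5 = 2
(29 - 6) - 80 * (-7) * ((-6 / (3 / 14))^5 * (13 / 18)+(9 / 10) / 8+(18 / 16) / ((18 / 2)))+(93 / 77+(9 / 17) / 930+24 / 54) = -2824557118228379 / 405790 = -6960637566.79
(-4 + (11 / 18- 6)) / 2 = -169 / 36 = -4.69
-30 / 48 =-5 / 8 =-0.62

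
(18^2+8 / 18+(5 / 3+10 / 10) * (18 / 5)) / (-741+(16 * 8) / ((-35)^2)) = -3682840 / 8168373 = -0.45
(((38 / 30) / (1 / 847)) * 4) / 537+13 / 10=149687 / 16110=9.29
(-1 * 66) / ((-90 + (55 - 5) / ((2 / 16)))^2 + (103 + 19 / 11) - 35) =-726 / 1057867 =-0.00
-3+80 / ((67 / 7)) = 359 / 67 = 5.36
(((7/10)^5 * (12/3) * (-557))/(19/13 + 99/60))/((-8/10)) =121699487/809000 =150.43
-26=-26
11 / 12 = 0.92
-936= -936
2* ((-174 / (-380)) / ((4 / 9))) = 783 / 380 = 2.06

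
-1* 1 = -1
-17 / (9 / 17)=-289 / 9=-32.11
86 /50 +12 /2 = 193 /25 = 7.72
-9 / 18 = -1 / 2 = -0.50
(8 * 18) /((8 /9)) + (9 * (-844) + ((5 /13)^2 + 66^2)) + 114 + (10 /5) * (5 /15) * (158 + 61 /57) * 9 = -2009.43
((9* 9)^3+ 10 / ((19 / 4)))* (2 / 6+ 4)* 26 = 3412927622 / 57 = 59875923.19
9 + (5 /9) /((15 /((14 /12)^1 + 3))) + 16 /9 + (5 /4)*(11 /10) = 7975 /648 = 12.31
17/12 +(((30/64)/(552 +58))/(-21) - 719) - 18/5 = -295627487/409920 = -721.18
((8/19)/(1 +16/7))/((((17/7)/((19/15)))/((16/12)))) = 1568/17595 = 0.09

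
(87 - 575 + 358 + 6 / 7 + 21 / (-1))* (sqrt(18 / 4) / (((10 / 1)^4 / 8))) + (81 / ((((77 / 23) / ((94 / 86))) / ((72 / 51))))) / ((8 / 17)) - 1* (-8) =289171 / 3311 - 3153* sqrt(2) / 17500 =87.08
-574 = -574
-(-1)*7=7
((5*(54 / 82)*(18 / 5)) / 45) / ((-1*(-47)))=54 / 9635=0.01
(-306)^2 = 93636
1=1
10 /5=2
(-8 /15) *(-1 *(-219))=-584 /5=-116.80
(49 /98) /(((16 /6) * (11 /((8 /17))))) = 3 /374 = 0.01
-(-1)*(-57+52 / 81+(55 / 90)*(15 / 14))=-126335 / 2268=-55.70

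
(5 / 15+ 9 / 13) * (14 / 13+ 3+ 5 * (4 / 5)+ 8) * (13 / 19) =440 / 39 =11.28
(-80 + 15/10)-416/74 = -6225/74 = -84.12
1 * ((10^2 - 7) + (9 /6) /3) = 187 /2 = 93.50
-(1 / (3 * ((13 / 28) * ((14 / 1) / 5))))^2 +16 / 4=5984 / 1521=3.93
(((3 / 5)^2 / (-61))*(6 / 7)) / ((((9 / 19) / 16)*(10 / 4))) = -3648 / 53375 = -0.07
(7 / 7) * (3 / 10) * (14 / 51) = 7 / 85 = 0.08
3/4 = 0.75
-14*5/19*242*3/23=-50820/437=-116.29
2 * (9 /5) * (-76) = -1368 /5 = -273.60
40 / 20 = 2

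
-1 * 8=-8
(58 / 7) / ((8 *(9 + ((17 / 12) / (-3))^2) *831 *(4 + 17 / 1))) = 1044 / 162238069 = 0.00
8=8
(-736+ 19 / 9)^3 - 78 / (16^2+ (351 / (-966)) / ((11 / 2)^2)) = -718487644703190686 / 1817725779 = -395267346.16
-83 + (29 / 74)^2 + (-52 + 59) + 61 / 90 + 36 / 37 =-18283297 / 246420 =-74.20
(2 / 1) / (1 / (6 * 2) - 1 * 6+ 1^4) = -24 / 59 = -0.41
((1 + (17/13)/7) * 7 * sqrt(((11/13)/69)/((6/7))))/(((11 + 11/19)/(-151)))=-25821 * sqrt(46046)/427570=-12.96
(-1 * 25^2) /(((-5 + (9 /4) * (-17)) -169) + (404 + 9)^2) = -2500 /681427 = -0.00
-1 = -1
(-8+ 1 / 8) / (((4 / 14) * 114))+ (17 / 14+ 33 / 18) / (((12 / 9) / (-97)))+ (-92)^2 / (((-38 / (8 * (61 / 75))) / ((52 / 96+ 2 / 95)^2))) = -17653011950159 / 25927020000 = -680.87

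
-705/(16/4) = -705/4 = -176.25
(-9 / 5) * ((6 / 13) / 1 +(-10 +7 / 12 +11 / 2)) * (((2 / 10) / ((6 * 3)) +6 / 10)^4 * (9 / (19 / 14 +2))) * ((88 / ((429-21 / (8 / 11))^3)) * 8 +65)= 88480983810643039 / 585391528781280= 151.15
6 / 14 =3 / 7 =0.43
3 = 3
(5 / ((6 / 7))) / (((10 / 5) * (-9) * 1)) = -35 / 108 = -0.32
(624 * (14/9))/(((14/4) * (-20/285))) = -3952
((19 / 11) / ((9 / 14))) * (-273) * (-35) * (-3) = -77019.09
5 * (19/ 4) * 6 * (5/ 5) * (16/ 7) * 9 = 20520/ 7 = 2931.43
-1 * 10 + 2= -8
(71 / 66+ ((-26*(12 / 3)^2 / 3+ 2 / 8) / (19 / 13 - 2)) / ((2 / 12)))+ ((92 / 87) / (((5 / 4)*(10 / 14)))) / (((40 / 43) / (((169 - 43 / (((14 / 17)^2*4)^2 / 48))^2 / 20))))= 23548795330684919 / 10088072332800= 2334.32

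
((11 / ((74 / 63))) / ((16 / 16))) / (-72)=-77 / 592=-0.13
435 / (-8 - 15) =-18.91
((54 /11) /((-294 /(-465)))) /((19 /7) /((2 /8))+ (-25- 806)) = -4185 /442057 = -0.01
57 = 57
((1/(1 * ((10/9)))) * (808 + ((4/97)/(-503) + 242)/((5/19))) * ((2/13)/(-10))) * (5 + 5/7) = -15172436952/110999525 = -136.69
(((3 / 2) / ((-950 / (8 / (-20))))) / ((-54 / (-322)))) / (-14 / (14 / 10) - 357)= -161 / 15689250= -0.00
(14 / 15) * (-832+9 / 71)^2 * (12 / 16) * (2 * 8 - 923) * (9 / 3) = -1318077325.84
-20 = -20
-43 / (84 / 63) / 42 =-43 / 56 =-0.77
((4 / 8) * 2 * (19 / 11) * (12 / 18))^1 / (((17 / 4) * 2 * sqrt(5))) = 76 * sqrt(5) / 2805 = 0.06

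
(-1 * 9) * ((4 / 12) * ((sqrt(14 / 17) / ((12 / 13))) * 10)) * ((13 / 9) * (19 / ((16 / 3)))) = -151.77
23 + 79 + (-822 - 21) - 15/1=-756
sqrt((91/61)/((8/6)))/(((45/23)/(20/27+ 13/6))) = 3611 *sqrt(16653)/296460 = 1.57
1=1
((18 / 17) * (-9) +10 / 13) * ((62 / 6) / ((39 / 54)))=-360096 / 2873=-125.34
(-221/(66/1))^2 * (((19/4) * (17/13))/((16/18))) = 1213511/15488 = 78.35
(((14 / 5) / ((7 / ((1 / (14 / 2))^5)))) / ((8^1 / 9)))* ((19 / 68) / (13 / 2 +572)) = 171 / 13223075320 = 0.00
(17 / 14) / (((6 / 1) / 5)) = 85 / 84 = 1.01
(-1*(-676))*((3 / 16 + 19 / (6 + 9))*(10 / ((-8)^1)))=-58981 / 48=-1228.77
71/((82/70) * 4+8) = 5.60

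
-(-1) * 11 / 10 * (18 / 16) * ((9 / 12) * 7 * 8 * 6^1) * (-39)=-12162.15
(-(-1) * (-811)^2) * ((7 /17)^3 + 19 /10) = 63652265217 /49130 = 1295588.55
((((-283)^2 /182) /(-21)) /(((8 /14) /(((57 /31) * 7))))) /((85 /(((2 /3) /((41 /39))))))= -1521691 /432140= -3.52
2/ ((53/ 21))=42/ 53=0.79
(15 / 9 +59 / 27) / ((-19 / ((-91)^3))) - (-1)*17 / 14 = 1097208097 / 7182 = 152771.94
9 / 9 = 1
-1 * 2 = -2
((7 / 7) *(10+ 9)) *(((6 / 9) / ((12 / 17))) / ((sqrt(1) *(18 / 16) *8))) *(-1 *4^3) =-10336 / 81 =-127.60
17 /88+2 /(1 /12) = 2129 /88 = 24.19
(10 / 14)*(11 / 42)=55 / 294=0.19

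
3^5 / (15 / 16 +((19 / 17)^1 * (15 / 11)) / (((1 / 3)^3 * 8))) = 242352 / 6065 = 39.96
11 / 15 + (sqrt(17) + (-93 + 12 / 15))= -1372 / 15 + sqrt(17)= -87.34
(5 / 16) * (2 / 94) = 5 / 752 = 0.01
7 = 7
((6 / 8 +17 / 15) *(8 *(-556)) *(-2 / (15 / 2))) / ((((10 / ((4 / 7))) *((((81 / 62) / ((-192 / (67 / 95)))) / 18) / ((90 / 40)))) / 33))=-416832114688 / 11725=-35550713.41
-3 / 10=-0.30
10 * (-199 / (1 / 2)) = -3980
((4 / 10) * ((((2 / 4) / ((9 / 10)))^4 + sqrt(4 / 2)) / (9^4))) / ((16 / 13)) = 1625 / 344373768 + 13 * sqrt(2) / 262440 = 0.00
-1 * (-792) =792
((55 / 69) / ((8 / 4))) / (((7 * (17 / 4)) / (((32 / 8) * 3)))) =0.16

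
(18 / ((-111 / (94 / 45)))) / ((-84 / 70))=94 / 333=0.28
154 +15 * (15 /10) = 353 /2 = 176.50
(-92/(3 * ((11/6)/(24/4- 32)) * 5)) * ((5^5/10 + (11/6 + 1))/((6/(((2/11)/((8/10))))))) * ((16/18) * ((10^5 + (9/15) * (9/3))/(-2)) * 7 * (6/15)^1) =-2880019839424/22275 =-129293819.95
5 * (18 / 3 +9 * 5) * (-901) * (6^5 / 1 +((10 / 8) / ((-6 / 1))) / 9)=-128633008435 / 72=-1786569561.60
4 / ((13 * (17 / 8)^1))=0.14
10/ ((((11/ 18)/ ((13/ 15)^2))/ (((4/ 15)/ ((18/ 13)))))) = 17576/ 7425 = 2.37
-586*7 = -4102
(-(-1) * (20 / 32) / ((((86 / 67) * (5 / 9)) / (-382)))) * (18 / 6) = -345519 / 344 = -1004.42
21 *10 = 210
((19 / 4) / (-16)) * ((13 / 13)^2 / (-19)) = 1 / 64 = 0.02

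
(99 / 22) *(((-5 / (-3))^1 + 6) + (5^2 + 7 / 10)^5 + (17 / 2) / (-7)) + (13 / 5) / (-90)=635695189849319 / 12600000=50451999.19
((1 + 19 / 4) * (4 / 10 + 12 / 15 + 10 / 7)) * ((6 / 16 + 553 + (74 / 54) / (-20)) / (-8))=-1045.35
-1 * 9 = -9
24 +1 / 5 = 121 / 5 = 24.20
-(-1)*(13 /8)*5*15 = 975 /8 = 121.88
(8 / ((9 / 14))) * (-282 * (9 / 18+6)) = -68432 / 3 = -22810.67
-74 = -74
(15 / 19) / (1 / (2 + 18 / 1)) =300 / 19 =15.79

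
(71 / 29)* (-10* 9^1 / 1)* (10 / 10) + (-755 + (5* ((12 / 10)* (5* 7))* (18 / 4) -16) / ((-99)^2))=-277194344 / 284229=-975.25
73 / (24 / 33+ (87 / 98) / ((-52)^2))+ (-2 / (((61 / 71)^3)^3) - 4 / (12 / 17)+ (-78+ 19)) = 2070109176166660595756428 / 74406097767807839423739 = 27.82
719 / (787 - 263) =719 / 524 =1.37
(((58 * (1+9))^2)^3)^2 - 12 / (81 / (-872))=39129084504259232182272000000003488 / 27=1449225352009601191936000000000000.00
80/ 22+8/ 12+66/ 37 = 7432/ 1221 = 6.09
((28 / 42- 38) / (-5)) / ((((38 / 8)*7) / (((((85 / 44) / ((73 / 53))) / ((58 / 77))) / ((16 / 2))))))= 6307 / 120669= 0.05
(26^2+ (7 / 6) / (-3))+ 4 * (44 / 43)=526091 / 774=679.70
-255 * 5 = -1275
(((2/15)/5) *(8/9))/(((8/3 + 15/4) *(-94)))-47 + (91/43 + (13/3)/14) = -3121429027/70027650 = -44.57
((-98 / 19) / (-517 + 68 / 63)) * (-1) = -6174 / 617557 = -0.01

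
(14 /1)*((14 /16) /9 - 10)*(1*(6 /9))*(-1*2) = 4991 /27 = 184.85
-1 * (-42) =42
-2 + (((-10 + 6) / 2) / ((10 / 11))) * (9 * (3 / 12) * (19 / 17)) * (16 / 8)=-2221 / 170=-13.06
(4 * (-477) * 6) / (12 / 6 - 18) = 1431 / 2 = 715.50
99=99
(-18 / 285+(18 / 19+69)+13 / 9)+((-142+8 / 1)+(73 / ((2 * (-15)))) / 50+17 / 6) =-5120311 / 85500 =-59.89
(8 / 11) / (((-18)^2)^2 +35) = 8 / 1155121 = 0.00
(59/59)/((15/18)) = 6/5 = 1.20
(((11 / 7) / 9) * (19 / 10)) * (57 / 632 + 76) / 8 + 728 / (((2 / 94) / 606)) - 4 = 66046446840361 / 3185280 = 20734895.16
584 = 584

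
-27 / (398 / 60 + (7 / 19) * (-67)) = 15390 / 10289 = 1.50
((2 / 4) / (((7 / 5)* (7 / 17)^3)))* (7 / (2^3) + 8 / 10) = 329171 / 38416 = 8.57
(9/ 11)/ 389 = 9/ 4279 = 0.00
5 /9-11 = -10.44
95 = 95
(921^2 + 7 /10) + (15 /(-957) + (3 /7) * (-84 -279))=18937762901 /22330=848086.11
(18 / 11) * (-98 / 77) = -252 / 121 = -2.08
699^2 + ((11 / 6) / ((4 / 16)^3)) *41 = 1480235 / 3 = 493411.67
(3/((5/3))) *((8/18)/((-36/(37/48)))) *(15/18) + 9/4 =5795/2592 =2.24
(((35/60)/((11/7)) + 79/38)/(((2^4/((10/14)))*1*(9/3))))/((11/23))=706675/9269568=0.08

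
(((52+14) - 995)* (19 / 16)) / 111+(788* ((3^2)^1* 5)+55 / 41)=2581429349 / 72816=35451.40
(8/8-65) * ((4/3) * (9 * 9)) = -6912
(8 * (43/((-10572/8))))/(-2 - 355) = 688/943551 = 0.00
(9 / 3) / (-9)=-1 / 3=-0.33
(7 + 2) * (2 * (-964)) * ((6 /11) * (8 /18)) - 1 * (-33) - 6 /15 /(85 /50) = -780497 /187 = -4173.78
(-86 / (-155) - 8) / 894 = -577 / 69285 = -0.01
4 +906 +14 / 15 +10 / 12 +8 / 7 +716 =342071 / 210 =1628.91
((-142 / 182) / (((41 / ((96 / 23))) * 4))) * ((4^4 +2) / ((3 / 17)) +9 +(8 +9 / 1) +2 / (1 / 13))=-2579856 / 85813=-30.06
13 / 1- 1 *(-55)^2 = -3012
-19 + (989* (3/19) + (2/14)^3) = 137.16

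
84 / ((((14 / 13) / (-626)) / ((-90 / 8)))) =549315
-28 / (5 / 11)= -308 / 5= -61.60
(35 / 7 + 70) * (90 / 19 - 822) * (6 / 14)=-3493800 / 133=-26269.17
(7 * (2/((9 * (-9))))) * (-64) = 896/81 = 11.06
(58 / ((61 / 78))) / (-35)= -4524 / 2135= -2.12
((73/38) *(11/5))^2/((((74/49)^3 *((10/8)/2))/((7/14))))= 75861134041/18285733000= 4.15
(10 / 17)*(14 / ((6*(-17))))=-70 / 867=-0.08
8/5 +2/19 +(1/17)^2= 46913/27455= 1.71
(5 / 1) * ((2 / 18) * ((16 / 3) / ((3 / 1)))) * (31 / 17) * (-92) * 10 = -2281600 / 1377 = -1656.94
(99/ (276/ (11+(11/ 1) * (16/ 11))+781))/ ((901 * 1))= 891/ 6416021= 0.00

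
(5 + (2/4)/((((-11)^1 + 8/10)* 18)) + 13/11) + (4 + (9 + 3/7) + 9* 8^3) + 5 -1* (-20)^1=657748451/141372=4652.61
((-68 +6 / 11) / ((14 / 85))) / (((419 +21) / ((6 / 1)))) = -5.58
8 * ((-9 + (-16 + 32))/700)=2/25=0.08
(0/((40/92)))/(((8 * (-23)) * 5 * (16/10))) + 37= 37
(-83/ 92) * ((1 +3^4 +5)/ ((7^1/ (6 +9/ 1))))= -108315/ 644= -168.19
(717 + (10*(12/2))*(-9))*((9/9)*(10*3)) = 5310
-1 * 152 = -152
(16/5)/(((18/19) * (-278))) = -76/6255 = -0.01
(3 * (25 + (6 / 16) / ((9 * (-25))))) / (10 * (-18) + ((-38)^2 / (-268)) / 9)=-9044397 / 21780200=-0.42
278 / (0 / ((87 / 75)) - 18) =-139 / 9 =-15.44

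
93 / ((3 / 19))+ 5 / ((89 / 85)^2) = 4701594 / 7921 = 593.56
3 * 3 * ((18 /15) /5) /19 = 54 /475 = 0.11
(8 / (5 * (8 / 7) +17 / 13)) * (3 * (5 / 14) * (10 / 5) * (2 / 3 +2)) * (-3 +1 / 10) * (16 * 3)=-906.22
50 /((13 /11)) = 550 /13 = 42.31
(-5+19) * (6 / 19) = 4.42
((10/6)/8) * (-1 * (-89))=445/24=18.54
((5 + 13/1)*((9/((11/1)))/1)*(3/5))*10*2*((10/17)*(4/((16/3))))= 14580/187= 77.97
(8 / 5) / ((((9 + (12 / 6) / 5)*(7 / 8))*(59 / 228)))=0.75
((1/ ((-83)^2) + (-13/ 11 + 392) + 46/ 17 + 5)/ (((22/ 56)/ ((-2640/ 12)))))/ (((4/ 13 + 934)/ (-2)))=3737523047440/ 7823499739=477.73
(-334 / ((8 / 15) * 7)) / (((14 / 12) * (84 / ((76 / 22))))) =-47595 / 15092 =-3.15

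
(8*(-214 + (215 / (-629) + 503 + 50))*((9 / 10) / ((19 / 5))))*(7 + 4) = 84354336 / 11951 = 7058.35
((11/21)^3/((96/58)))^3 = 57507986235799/87841018911485952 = 0.00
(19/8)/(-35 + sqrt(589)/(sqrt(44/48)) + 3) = -0.36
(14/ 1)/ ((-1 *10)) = -7/ 5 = -1.40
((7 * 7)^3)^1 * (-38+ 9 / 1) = -3411821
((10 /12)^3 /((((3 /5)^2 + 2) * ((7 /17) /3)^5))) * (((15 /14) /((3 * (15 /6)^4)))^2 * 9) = 920067336 /242945185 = 3.79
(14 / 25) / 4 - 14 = -693 / 50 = -13.86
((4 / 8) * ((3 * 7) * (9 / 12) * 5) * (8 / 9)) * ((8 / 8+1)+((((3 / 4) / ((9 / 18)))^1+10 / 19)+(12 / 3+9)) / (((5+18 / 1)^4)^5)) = 4564974511349999672177561254645 / 65213921590714281031108017638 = 70.00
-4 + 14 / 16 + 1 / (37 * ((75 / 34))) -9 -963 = -21647503 / 22200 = -975.11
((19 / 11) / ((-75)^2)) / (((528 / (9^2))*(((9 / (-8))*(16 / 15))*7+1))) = -57 / 8954000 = -0.00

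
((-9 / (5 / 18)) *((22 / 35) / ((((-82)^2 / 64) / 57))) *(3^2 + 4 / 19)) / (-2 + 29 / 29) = 171072 / 1681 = 101.77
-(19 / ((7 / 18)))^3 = -40001688 / 343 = -116623.00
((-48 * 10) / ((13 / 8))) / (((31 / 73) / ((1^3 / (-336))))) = 5840 / 2821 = 2.07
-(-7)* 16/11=112/11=10.18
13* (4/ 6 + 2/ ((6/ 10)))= 52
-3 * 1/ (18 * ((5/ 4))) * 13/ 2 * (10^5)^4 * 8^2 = -16640000000000000000000/ 3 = -5546666666666666666666.67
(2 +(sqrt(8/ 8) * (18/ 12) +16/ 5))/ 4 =67/ 40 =1.68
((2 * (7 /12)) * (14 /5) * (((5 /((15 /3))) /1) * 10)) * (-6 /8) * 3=-147 /2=-73.50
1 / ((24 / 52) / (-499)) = -6487 / 6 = -1081.17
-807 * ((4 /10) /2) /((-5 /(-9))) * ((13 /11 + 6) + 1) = -130734 /55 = -2376.98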